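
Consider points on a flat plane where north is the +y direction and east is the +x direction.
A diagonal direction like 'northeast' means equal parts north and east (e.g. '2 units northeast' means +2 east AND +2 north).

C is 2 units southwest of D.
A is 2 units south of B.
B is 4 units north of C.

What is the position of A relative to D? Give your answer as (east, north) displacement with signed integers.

Answer: A is at (east=-2, north=0) relative to D.

Derivation:
Place D at the origin (east=0, north=0).
  C is 2 units southwest of D: delta (east=-2, north=-2); C at (east=-2, north=-2).
  B is 4 units north of C: delta (east=+0, north=+4); B at (east=-2, north=2).
  A is 2 units south of B: delta (east=+0, north=-2); A at (east=-2, north=0).
Therefore A relative to D: (east=-2, north=0).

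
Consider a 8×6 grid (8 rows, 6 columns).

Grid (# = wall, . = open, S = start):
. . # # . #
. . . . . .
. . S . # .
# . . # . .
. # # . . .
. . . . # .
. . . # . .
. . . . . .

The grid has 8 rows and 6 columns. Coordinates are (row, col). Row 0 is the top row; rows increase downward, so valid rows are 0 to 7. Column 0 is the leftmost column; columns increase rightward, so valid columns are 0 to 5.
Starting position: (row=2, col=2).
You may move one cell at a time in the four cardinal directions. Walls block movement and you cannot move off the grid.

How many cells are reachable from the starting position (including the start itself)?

Answer: Reachable cells: 38

Derivation:
BFS flood-fill from (row=2, col=2):
  Distance 0: (row=2, col=2)
  Distance 1: (row=1, col=2), (row=2, col=1), (row=2, col=3), (row=3, col=2)
  Distance 2: (row=1, col=1), (row=1, col=3), (row=2, col=0), (row=3, col=1)
  Distance 3: (row=0, col=1), (row=1, col=0), (row=1, col=4)
  Distance 4: (row=0, col=0), (row=0, col=4), (row=1, col=5)
  Distance 5: (row=2, col=5)
  Distance 6: (row=3, col=5)
  Distance 7: (row=3, col=4), (row=4, col=5)
  Distance 8: (row=4, col=4), (row=5, col=5)
  Distance 9: (row=4, col=3), (row=6, col=5)
  Distance 10: (row=5, col=3), (row=6, col=4), (row=7, col=5)
  Distance 11: (row=5, col=2), (row=7, col=4)
  Distance 12: (row=5, col=1), (row=6, col=2), (row=7, col=3)
  Distance 13: (row=5, col=0), (row=6, col=1), (row=7, col=2)
  Distance 14: (row=4, col=0), (row=6, col=0), (row=7, col=1)
  Distance 15: (row=7, col=0)
Total reachable: 38 (grid has 38 open cells total)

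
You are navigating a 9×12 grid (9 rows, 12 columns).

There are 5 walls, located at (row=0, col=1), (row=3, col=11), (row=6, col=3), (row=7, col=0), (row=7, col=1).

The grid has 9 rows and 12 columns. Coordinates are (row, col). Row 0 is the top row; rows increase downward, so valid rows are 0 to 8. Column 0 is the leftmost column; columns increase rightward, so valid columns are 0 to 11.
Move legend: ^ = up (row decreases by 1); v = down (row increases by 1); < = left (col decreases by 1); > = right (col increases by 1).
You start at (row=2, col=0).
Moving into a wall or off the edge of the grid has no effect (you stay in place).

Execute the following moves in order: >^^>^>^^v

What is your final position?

Start: (row=2, col=0)
  > (right): (row=2, col=0) -> (row=2, col=1)
  ^ (up): (row=2, col=1) -> (row=1, col=1)
  ^ (up): blocked, stay at (row=1, col=1)
  > (right): (row=1, col=1) -> (row=1, col=2)
  ^ (up): (row=1, col=2) -> (row=0, col=2)
  > (right): (row=0, col=2) -> (row=0, col=3)
  ^ (up): blocked, stay at (row=0, col=3)
  ^ (up): blocked, stay at (row=0, col=3)
  v (down): (row=0, col=3) -> (row=1, col=3)
Final: (row=1, col=3)

Answer: Final position: (row=1, col=3)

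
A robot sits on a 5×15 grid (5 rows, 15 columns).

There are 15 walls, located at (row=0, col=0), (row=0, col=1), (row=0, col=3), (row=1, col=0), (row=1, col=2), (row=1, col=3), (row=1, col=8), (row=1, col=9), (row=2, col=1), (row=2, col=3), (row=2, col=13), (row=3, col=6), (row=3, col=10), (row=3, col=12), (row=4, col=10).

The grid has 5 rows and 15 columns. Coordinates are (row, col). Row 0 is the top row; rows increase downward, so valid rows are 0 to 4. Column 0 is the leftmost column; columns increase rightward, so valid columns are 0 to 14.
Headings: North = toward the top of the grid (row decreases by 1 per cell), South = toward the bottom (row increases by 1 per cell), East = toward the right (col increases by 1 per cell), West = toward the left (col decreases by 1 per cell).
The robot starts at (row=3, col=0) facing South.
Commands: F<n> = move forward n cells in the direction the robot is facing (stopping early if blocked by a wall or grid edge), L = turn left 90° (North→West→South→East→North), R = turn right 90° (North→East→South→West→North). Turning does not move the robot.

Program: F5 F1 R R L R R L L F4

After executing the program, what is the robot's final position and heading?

Start: (row=3, col=0), facing South
  F5: move forward 1/5 (blocked), now at (row=4, col=0)
  F1: move forward 0/1 (blocked), now at (row=4, col=0)
  R: turn right, now facing West
  R: turn right, now facing North
  L: turn left, now facing West
  R: turn right, now facing North
  R: turn right, now facing East
  L: turn left, now facing North
  L: turn left, now facing West
  F4: move forward 0/4 (blocked), now at (row=4, col=0)
Final: (row=4, col=0), facing West

Answer: Final position: (row=4, col=0), facing West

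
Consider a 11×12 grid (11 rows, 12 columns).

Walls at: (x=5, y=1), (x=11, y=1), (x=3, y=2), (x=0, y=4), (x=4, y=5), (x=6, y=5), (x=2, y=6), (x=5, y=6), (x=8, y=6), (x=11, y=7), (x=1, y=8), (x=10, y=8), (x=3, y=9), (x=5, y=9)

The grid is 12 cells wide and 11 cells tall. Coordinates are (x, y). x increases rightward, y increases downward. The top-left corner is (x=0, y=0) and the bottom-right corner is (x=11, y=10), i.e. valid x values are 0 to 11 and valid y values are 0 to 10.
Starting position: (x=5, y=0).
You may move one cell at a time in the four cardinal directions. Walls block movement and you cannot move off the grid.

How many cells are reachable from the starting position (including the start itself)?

BFS flood-fill from (x=5, y=0):
  Distance 0: (x=5, y=0)
  Distance 1: (x=4, y=0), (x=6, y=0)
  Distance 2: (x=3, y=0), (x=7, y=0), (x=4, y=1), (x=6, y=1)
  Distance 3: (x=2, y=0), (x=8, y=0), (x=3, y=1), (x=7, y=1), (x=4, y=2), (x=6, y=2)
  Distance 4: (x=1, y=0), (x=9, y=0), (x=2, y=1), (x=8, y=1), (x=5, y=2), (x=7, y=2), (x=4, y=3), (x=6, y=3)
  Distance 5: (x=0, y=0), (x=10, y=0), (x=1, y=1), (x=9, y=1), (x=2, y=2), (x=8, y=2), (x=3, y=3), (x=5, y=3), (x=7, y=3), (x=4, y=4), (x=6, y=4)
  Distance 6: (x=11, y=0), (x=0, y=1), (x=10, y=1), (x=1, y=2), (x=9, y=2), (x=2, y=3), (x=8, y=3), (x=3, y=4), (x=5, y=4), (x=7, y=4)
  Distance 7: (x=0, y=2), (x=10, y=2), (x=1, y=3), (x=9, y=3), (x=2, y=4), (x=8, y=4), (x=3, y=5), (x=5, y=5), (x=7, y=5)
  Distance 8: (x=11, y=2), (x=0, y=3), (x=10, y=3), (x=1, y=4), (x=9, y=4), (x=2, y=5), (x=8, y=5), (x=3, y=6), (x=7, y=6)
  Distance 9: (x=11, y=3), (x=10, y=4), (x=1, y=5), (x=9, y=5), (x=4, y=6), (x=6, y=6), (x=3, y=7), (x=7, y=7)
  Distance 10: (x=11, y=4), (x=0, y=5), (x=10, y=5), (x=1, y=6), (x=9, y=6), (x=2, y=7), (x=4, y=7), (x=6, y=7), (x=8, y=7), (x=3, y=8), (x=7, y=8)
  Distance 11: (x=11, y=5), (x=0, y=6), (x=10, y=6), (x=1, y=7), (x=5, y=7), (x=9, y=7), (x=2, y=8), (x=4, y=8), (x=6, y=8), (x=8, y=8), (x=7, y=9)
  Distance 12: (x=11, y=6), (x=0, y=7), (x=10, y=7), (x=5, y=8), (x=9, y=8), (x=2, y=9), (x=4, y=9), (x=6, y=9), (x=8, y=9), (x=7, y=10)
  Distance 13: (x=0, y=8), (x=1, y=9), (x=9, y=9), (x=2, y=10), (x=4, y=10), (x=6, y=10), (x=8, y=10)
  Distance 14: (x=0, y=9), (x=10, y=9), (x=1, y=10), (x=3, y=10), (x=5, y=10), (x=9, y=10)
  Distance 15: (x=11, y=9), (x=0, y=10), (x=10, y=10)
  Distance 16: (x=11, y=8), (x=11, y=10)
Total reachable: 118 (grid has 118 open cells total)

Answer: Reachable cells: 118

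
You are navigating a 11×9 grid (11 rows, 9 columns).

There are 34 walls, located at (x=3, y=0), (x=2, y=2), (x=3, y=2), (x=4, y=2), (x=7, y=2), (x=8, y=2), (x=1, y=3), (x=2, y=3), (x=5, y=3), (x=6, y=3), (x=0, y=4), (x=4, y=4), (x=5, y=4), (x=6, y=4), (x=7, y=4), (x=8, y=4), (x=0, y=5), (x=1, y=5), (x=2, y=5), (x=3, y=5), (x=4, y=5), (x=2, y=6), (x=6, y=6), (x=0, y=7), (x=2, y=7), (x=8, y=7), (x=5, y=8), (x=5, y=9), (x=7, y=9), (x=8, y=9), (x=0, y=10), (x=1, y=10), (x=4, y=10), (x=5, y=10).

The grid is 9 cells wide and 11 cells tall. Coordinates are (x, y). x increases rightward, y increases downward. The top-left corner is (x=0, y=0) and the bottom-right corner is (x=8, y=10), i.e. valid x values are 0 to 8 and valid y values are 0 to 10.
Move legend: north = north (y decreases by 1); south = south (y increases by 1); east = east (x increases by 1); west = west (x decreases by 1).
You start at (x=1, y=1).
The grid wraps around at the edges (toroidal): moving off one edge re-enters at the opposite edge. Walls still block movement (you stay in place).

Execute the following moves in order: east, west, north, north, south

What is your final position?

Start: (x=1, y=1)
  east (east): (x=1, y=1) -> (x=2, y=1)
  west (west): (x=2, y=1) -> (x=1, y=1)
  north (north): (x=1, y=1) -> (x=1, y=0)
  north (north): blocked, stay at (x=1, y=0)
  south (south): (x=1, y=0) -> (x=1, y=1)
Final: (x=1, y=1)

Answer: Final position: (x=1, y=1)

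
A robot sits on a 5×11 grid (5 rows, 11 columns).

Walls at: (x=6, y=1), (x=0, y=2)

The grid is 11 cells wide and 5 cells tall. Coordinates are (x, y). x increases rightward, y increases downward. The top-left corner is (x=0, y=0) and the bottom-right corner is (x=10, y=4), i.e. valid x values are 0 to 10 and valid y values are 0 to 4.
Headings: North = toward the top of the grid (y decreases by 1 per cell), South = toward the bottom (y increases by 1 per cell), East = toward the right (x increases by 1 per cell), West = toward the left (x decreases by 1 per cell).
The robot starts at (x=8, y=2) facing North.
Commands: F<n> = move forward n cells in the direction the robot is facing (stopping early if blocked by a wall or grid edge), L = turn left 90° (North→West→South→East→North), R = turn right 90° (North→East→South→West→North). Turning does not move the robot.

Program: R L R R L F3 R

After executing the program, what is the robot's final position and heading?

Start: (x=8, y=2), facing North
  R: turn right, now facing East
  L: turn left, now facing North
  R: turn right, now facing East
  R: turn right, now facing South
  L: turn left, now facing East
  F3: move forward 2/3 (blocked), now at (x=10, y=2)
  R: turn right, now facing South
Final: (x=10, y=2), facing South

Answer: Final position: (x=10, y=2), facing South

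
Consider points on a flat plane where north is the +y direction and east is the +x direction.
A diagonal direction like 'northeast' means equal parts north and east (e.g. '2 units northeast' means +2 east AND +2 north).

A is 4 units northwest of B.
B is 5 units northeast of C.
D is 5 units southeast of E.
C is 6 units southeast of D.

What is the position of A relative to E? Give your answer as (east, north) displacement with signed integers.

Place E at the origin (east=0, north=0).
  D is 5 units southeast of E: delta (east=+5, north=-5); D at (east=5, north=-5).
  C is 6 units southeast of D: delta (east=+6, north=-6); C at (east=11, north=-11).
  B is 5 units northeast of C: delta (east=+5, north=+5); B at (east=16, north=-6).
  A is 4 units northwest of B: delta (east=-4, north=+4); A at (east=12, north=-2).
Therefore A relative to E: (east=12, north=-2).

Answer: A is at (east=12, north=-2) relative to E.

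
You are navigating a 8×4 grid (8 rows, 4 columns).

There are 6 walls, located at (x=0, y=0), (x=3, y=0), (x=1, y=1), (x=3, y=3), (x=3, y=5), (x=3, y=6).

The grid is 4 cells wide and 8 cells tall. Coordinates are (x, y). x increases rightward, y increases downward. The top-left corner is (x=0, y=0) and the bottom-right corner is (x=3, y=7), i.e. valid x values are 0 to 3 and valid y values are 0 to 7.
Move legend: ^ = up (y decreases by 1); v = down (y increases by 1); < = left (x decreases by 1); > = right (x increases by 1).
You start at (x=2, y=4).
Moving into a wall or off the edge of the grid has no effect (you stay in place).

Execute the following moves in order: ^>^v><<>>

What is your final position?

Start: (x=2, y=4)
  ^ (up): (x=2, y=4) -> (x=2, y=3)
  > (right): blocked, stay at (x=2, y=3)
  ^ (up): (x=2, y=3) -> (x=2, y=2)
  v (down): (x=2, y=2) -> (x=2, y=3)
  > (right): blocked, stay at (x=2, y=3)
  < (left): (x=2, y=3) -> (x=1, y=3)
  < (left): (x=1, y=3) -> (x=0, y=3)
  > (right): (x=0, y=3) -> (x=1, y=3)
  > (right): (x=1, y=3) -> (x=2, y=3)
Final: (x=2, y=3)

Answer: Final position: (x=2, y=3)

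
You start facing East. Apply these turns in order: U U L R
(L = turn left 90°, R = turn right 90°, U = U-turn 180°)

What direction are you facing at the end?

Start: East
  U (U-turn (180°)) -> West
  U (U-turn (180°)) -> East
  L (left (90° counter-clockwise)) -> North
  R (right (90° clockwise)) -> East
Final: East

Answer: Final heading: East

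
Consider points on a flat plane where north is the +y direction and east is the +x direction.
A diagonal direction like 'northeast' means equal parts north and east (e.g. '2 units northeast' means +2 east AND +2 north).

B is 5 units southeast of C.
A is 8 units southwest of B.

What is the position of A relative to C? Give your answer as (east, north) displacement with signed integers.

Place C at the origin (east=0, north=0).
  B is 5 units southeast of C: delta (east=+5, north=-5); B at (east=5, north=-5).
  A is 8 units southwest of B: delta (east=-8, north=-8); A at (east=-3, north=-13).
Therefore A relative to C: (east=-3, north=-13).

Answer: A is at (east=-3, north=-13) relative to C.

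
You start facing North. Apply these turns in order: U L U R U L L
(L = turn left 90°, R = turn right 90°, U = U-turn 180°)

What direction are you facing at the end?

Answer: Final heading: North

Derivation:
Start: North
  U (U-turn (180°)) -> South
  L (left (90° counter-clockwise)) -> East
  U (U-turn (180°)) -> West
  R (right (90° clockwise)) -> North
  U (U-turn (180°)) -> South
  L (left (90° counter-clockwise)) -> East
  L (left (90° counter-clockwise)) -> North
Final: North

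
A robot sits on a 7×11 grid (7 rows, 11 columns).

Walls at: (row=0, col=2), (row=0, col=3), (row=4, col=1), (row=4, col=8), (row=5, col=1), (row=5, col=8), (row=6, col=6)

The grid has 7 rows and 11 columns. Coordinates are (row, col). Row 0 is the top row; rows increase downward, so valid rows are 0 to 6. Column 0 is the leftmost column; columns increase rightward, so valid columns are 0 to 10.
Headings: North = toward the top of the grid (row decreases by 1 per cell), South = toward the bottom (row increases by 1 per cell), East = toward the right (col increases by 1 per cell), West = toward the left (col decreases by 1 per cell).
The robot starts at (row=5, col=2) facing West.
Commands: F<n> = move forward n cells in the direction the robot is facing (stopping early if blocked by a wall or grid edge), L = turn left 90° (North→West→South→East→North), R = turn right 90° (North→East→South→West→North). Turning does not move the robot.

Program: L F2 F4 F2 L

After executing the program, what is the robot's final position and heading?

Start: (row=5, col=2), facing West
  L: turn left, now facing South
  F2: move forward 1/2 (blocked), now at (row=6, col=2)
  F4: move forward 0/4 (blocked), now at (row=6, col=2)
  F2: move forward 0/2 (blocked), now at (row=6, col=2)
  L: turn left, now facing East
Final: (row=6, col=2), facing East

Answer: Final position: (row=6, col=2), facing East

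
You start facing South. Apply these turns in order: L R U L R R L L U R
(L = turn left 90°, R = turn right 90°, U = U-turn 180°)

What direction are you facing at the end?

Start: South
  L (left (90° counter-clockwise)) -> East
  R (right (90° clockwise)) -> South
  U (U-turn (180°)) -> North
  L (left (90° counter-clockwise)) -> West
  R (right (90° clockwise)) -> North
  R (right (90° clockwise)) -> East
  L (left (90° counter-clockwise)) -> North
  L (left (90° counter-clockwise)) -> West
  U (U-turn (180°)) -> East
  R (right (90° clockwise)) -> South
Final: South

Answer: Final heading: South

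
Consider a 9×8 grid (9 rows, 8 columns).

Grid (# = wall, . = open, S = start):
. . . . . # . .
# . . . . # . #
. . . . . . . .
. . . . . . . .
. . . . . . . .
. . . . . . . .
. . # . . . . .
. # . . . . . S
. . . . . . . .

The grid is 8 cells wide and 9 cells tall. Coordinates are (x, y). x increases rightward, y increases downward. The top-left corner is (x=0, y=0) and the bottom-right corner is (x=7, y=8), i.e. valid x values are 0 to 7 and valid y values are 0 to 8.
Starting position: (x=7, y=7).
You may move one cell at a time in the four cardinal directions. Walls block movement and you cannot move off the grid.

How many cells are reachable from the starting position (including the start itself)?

Answer: Reachable cells: 66

Derivation:
BFS flood-fill from (x=7, y=7):
  Distance 0: (x=7, y=7)
  Distance 1: (x=7, y=6), (x=6, y=7), (x=7, y=8)
  Distance 2: (x=7, y=5), (x=6, y=6), (x=5, y=7), (x=6, y=8)
  Distance 3: (x=7, y=4), (x=6, y=5), (x=5, y=6), (x=4, y=7), (x=5, y=8)
  Distance 4: (x=7, y=3), (x=6, y=4), (x=5, y=5), (x=4, y=6), (x=3, y=7), (x=4, y=8)
  Distance 5: (x=7, y=2), (x=6, y=3), (x=5, y=4), (x=4, y=5), (x=3, y=6), (x=2, y=7), (x=3, y=8)
  Distance 6: (x=6, y=2), (x=5, y=3), (x=4, y=4), (x=3, y=5), (x=2, y=8)
  Distance 7: (x=6, y=1), (x=5, y=2), (x=4, y=3), (x=3, y=4), (x=2, y=5), (x=1, y=8)
  Distance 8: (x=6, y=0), (x=4, y=2), (x=3, y=3), (x=2, y=4), (x=1, y=5), (x=0, y=8)
  Distance 9: (x=7, y=0), (x=4, y=1), (x=3, y=2), (x=2, y=3), (x=1, y=4), (x=0, y=5), (x=1, y=6), (x=0, y=7)
  Distance 10: (x=4, y=0), (x=3, y=1), (x=2, y=2), (x=1, y=3), (x=0, y=4), (x=0, y=6)
  Distance 11: (x=3, y=0), (x=2, y=1), (x=1, y=2), (x=0, y=3)
  Distance 12: (x=2, y=0), (x=1, y=1), (x=0, y=2)
  Distance 13: (x=1, y=0)
  Distance 14: (x=0, y=0)
Total reachable: 66 (grid has 66 open cells total)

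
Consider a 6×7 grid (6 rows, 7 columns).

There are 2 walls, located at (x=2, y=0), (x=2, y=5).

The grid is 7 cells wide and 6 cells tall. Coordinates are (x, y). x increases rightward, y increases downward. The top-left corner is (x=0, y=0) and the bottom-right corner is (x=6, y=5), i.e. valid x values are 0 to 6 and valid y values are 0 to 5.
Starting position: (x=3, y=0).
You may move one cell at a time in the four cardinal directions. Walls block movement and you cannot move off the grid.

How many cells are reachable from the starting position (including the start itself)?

Answer: Reachable cells: 40

Derivation:
BFS flood-fill from (x=3, y=0):
  Distance 0: (x=3, y=0)
  Distance 1: (x=4, y=0), (x=3, y=1)
  Distance 2: (x=5, y=0), (x=2, y=1), (x=4, y=1), (x=3, y=2)
  Distance 3: (x=6, y=0), (x=1, y=1), (x=5, y=1), (x=2, y=2), (x=4, y=2), (x=3, y=3)
  Distance 4: (x=1, y=0), (x=0, y=1), (x=6, y=1), (x=1, y=2), (x=5, y=2), (x=2, y=3), (x=4, y=3), (x=3, y=4)
  Distance 5: (x=0, y=0), (x=0, y=2), (x=6, y=2), (x=1, y=3), (x=5, y=3), (x=2, y=4), (x=4, y=4), (x=3, y=5)
  Distance 6: (x=0, y=3), (x=6, y=3), (x=1, y=4), (x=5, y=4), (x=4, y=5)
  Distance 7: (x=0, y=4), (x=6, y=4), (x=1, y=5), (x=5, y=5)
  Distance 8: (x=0, y=5), (x=6, y=5)
Total reachable: 40 (grid has 40 open cells total)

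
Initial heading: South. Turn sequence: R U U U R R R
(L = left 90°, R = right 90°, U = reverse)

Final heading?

Answer: Final heading: North

Derivation:
Start: South
  R (right (90° clockwise)) -> West
  U (U-turn (180°)) -> East
  U (U-turn (180°)) -> West
  U (U-turn (180°)) -> East
  R (right (90° clockwise)) -> South
  R (right (90° clockwise)) -> West
  R (right (90° clockwise)) -> North
Final: North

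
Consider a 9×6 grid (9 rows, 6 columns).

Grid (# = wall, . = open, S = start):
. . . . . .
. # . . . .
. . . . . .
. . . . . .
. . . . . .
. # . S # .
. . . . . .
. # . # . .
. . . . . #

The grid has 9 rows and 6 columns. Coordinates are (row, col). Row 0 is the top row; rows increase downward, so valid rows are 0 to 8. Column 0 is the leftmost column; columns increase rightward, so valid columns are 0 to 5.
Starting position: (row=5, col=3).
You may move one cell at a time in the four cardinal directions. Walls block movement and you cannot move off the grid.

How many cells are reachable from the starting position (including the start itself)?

Answer: Reachable cells: 48

Derivation:
BFS flood-fill from (row=5, col=3):
  Distance 0: (row=5, col=3)
  Distance 1: (row=4, col=3), (row=5, col=2), (row=6, col=3)
  Distance 2: (row=3, col=3), (row=4, col=2), (row=4, col=4), (row=6, col=2), (row=6, col=4)
  Distance 3: (row=2, col=3), (row=3, col=2), (row=3, col=4), (row=4, col=1), (row=4, col=5), (row=6, col=1), (row=6, col=5), (row=7, col=2), (row=7, col=4)
  Distance 4: (row=1, col=3), (row=2, col=2), (row=2, col=4), (row=3, col=1), (row=3, col=5), (row=4, col=0), (row=5, col=5), (row=6, col=0), (row=7, col=5), (row=8, col=2), (row=8, col=4)
  Distance 5: (row=0, col=3), (row=1, col=2), (row=1, col=4), (row=2, col=1), (row=2, col=5), (row=3, col=0), (row=5, col=0), (row=7, col=0), (row=8, col=1), (row=8, col=3)
  Distance 6: (row=0, col=2), (row=0, col=4), (row=1, col=5), (row=2, col=0), (row=8, col=0)
  Distance 7: (row=0, col=1), (row=0, col=5), (row=1, col=0)
  Distance 8: (row=0, col=0)
Total reachable: 48 (grid has 48 open cells total)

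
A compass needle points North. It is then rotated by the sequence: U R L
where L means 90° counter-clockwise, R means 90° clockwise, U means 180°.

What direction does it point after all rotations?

Start: North
  U (U-turn (180°)) -> South
  R (right (90° clockwise)) -> West
  L (left (90° counter-clockwise)) -> South
Final: South

Answer: Final heading: South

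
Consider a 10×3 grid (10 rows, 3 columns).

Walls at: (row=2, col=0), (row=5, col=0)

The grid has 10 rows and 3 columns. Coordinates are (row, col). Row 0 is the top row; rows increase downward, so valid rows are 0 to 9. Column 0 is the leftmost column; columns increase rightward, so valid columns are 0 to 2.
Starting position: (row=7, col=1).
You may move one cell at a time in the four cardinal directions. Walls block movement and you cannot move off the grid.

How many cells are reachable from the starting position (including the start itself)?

BFS flood-fill from (row=7, col=1):
  Distance 0: (row=7, col=1)
  Distance 1: (row=6, col=1), (row=7, col=0), (row=7, col=2), (row=8, col=1)
  Distance 2: (row=5, col=1), (row=6, col=0), (row=6, col=2), (row=8, col=0), (row=8, col=2), (row=9, col=1)
  Distance 3: (row=4, col=1), (row=5, col=2), (row=9, col=0), (row=9, col=2)
  Distance 4: (row=3, col=1), (row=4, col=0), (row=4, col=2)
  Distance 5: (row=2, col=1), (row=3, col=0), (row=3, col=2)
  Distance 6: (row=1, col=1), (row=2, col=2)
  Distance 7: (row=0, col=1), (row=1, col=0), (row=1, col=2)
  Distance 8: (row=0, col=0), (row=0, col=2)
Total reachable: 28 (grid has 28 open cells total)

Answer: Reachable cells: 28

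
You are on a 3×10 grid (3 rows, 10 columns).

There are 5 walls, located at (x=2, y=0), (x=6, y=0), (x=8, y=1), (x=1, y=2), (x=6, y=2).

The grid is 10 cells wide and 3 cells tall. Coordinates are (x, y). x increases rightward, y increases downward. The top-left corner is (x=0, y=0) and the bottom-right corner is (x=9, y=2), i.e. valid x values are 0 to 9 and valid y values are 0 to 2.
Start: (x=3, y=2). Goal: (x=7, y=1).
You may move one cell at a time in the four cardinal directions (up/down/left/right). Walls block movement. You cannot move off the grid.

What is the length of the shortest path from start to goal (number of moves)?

Answer: Shortest path length: 5

Derivation:
BFS from (x=3, y=2) until reaching (x=7, y=1):
  Distance 0: (x=3, y=2)
  Distance 1: (x=3, y=1), (x=2, y=2), (x=4, y=2)
  Distance 2: (x=3, y=0), (x=2, y=1), (x=4, y=1), (x=5, y=2)
  Distance 3: (x=4, y=0), (x=1, y=1), (x=5, y=1)
  Distance 4: (x=1, y=0), (x=5, y=0), (x=0, y=1), (x=6, y=1)
  Distance 5: (x=0, y=0), (x=7, y=1), (x=0, y=2)  <- goal reached here
One shortest path (5 moves): (x=3, y=2) -> (x=4, y=2) -> (x=5, y=2) -> (x=5, y=1) -> (x=6, y=1) -> (x=7, y=1)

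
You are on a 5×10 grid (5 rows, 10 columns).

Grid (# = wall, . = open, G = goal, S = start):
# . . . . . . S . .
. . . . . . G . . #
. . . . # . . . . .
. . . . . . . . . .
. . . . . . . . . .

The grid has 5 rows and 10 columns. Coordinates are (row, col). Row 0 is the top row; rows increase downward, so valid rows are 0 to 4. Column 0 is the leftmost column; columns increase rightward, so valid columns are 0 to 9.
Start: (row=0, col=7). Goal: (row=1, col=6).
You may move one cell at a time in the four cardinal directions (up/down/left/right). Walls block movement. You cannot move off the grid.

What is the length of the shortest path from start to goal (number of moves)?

Answer: Shortest path length: 2

Derivation:
BFS from (row=0, col=7) until reaching (row=1, col=6):
  Distance 0: (row=0, col=7)
  Distance 1: (row=0, col=6), (row=0, col=8), (row=1, col=7)
  Distance 2: (row=0, col=5), (row=0, col=9), (row=1, col=6), (row=1, col=8), (row=2, col=7)  <- goal reached here
One shortest path (2 moves): (row=0, col=7) -> (row=0, col=6) -> (row=1, col=6)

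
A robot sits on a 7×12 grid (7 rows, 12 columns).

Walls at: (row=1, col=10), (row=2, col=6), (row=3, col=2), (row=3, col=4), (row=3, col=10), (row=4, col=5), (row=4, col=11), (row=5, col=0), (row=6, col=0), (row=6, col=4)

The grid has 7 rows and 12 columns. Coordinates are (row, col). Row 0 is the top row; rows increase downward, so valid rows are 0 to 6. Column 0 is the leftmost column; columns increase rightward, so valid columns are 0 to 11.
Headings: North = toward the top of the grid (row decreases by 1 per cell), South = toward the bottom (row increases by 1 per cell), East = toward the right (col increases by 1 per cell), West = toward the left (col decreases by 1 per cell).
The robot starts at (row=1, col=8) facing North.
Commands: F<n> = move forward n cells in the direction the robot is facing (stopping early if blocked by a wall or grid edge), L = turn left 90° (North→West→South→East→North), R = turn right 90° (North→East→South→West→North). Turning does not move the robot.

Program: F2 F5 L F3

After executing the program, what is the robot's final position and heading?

Start: (row=1, col=8), facing North
  F2: move forward 1/2 (blocked), now at (row=0, col=8)
  F5: move forward 0/5 (blocked), now at (row=0, col=8)
  L: turn left, now facing West
  F3: move forward 3, now at (row=0, col=5)
Final: (row=0, col=5), facing West

Answer: Final position: (row=0, col=5), facing West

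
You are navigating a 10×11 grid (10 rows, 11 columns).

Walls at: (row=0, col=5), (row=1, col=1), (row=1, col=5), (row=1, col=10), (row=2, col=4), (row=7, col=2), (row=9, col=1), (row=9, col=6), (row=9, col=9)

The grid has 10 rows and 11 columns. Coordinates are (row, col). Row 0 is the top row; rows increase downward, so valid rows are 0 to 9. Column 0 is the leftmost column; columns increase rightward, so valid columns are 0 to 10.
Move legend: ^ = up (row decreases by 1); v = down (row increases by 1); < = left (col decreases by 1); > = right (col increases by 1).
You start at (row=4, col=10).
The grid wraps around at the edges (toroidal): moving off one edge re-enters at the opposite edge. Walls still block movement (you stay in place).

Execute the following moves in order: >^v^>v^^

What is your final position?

Start: (row=4, col=10)
  > (right): (row=4, col=10) -> (row=4, col=0)
  ^ (up): (row=4, col=0) -> (row=3, col=0)
  v (down): (row=3, col=0) -> (row=4, col=0)
  ^ (up): (row=4, col=0) -> (row=3, col=0)
  > (right): (row=3, col=0) -> (row=3, col=1)
  v (down): (row=3, col=1) -> (row=4, col=1)
  ^ (up): (row=4, col=1) -> (row=3, col=1)
  ^ (up): (row=3, col=1) -> (row=2, col=1)
Final: (row=2, col=1)

Answer: Final position: (row=2, col=1)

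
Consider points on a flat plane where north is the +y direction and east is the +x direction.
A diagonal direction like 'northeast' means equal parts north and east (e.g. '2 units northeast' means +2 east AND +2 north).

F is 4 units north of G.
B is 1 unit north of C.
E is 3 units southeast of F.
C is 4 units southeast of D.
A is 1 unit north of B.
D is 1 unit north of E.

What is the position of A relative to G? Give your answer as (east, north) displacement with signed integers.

Place G at the origin (east=0, north=0).
  F is 4 units north of G: delta (east=+0, north=+4); F at (east=0, north=4).
  E is 3 units southeast of F: delta (east=+3, north=-3); E at (east=3, north=1).
  D is 1 unit north of E: delta (east=+0, north=+1); D at (east=3, north=2).
  C is 4 units southeast of D: delta (east=+4, north=-4); C at (east=7, north=-2).
  B is 1 unit north of C: delta (east=+0, north=+1); B at (east=7, north=-1).
  A is 1 unit north of B: delta (east=+0, north=+1); A at (east=7, north=0).
Therefore A relative to G: (east=7, north=0).

Answer: A is at (east=7, north=0) relative to G.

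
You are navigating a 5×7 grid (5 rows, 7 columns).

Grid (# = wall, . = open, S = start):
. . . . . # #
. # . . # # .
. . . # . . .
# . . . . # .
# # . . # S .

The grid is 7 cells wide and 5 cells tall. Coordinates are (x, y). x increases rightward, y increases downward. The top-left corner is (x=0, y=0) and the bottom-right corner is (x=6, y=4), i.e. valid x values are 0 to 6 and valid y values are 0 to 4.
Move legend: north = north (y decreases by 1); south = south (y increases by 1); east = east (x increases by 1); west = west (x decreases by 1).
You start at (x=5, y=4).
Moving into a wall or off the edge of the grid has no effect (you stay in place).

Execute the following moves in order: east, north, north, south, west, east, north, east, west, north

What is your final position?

Answer: Final position: (x=5, y=2)

Derivation:
Start: (x=5, y=4)
  east (east): (x=5, y=4) -> (x=6, y=4)
  north (north): (x=6, y=4) -> (x=6, y=3)
  north (north): (x=6, y=3) -> (x=6, y=2)
  south (south): (x=6, y=2) -> (x=6, y=3)
  west (west): blocked, stay at (x=6, y=3)
  east (east): blocked, stay at (x=6, y=3)
  north (north): (x=6, y=3) -> (x=6, y=2)
  east (east): blocked, stay at (x=6, y=2)
  west (west): (x=6, y=2) -> (x=5, y=2)
  north (north): blocked, stay at (x=5, y=2)
Final: (x=5, y=2)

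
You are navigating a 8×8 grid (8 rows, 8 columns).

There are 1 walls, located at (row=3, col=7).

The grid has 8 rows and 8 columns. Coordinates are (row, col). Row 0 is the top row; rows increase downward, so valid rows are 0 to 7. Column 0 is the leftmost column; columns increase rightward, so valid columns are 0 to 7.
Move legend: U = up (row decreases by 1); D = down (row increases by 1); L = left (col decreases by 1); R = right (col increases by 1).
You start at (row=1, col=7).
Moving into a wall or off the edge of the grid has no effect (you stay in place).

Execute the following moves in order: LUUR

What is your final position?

Start: (row=1, col=7)
  L (left): (row=1, col=7) -> (row=1, col=6)
  U (up): (row=1, col=6) -> (row=0, col=6)
  U (up): blocked, stay at (row=0, col=6)
  R (right): (row=0, col=6) -> (row=0, col=7)
Final: (row=0, col=7)

Answer: Final position: (row=0, col=7)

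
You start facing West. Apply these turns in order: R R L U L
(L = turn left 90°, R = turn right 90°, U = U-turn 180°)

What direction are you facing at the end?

Start: West
  R (right (90° clockwise)) -> North
  R (right (90° clockwise)) -> East
  L (left (90° counter-clockwise)) -> North
  U (U-turn (180°)) -> South
  L (left (90° counter-clockwise)) -> East
Final: East

Answer: Final heading: East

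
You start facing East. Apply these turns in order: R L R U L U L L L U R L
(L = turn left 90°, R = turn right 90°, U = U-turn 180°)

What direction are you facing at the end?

Answer: Final heading: North

Derivation:
Start: East
  R (right (90° clockwise)) -> South
  L (left (90° counter-clockwise)) -> East
  R (right (90° clockwise)) -> South
  U (U-turn (180°)) -> North
  L (left (90° counter-clockwise)) -> West
  U (U-turn (180°)) -> East
  L (left (90° counter-clockwise)) -> North
  L (left (90° counter-clockwise)) -> West
  L (left (90° counter-clockwise)) -> South
  U (U-turn (180°)) -> North
  R (right (90° clockwise)) -> East
  L (left (90° counter-clockwise)) -> North
Final: North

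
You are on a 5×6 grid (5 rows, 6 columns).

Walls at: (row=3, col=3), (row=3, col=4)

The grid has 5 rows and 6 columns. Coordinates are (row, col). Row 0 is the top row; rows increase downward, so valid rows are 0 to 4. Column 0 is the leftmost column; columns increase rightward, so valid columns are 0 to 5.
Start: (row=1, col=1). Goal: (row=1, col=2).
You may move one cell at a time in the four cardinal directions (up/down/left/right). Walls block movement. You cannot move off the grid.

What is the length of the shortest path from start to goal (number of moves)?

BFS from (row=1, col=1) until reaching (row=1, col=2):
  Distance 0: (row=1, col=1)
  Distance 1: (row=0, col=1), (row=1, col=0), (row=1, col=2), (row=2, col=1)  <- goal reached here
One shortest path (1 moves): (row=1, col=1) -> (row=1, col=2)

Answer: Shortest path length: 1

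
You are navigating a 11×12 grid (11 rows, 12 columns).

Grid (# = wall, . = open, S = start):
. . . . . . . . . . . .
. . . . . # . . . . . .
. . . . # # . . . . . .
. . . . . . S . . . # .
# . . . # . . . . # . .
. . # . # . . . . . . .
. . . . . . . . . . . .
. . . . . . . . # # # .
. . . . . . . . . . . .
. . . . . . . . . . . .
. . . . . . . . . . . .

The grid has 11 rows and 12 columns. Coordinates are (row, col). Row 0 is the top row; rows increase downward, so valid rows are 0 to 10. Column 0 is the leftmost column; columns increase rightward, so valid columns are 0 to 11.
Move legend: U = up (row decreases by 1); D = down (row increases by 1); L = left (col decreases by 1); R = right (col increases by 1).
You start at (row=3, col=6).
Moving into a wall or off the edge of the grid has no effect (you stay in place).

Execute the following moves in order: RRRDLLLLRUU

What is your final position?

Answer: Final position: (row=1, col=6)

Derivation:
Start: (row=3, col=6)
  R (right): (row=3, col=6) -> (row=3, col=7)
  R (right): (row=3, col=7) -> (row=3, col=8)
  R (right): (row=3, col=8) -> (row=3, col=9)
  D (down): blocked, stay at (row=3, col=9)
  L (left): (row=3, col=9) -> (row=3, col=8)
  L (left): (row=3, col=8) -> (row=3, col=7)
  L (left): (row=3, col=7) -> (row=3, col=6)
  L (left): (row=3, col=6) -> (row=3, col=5)
  R (right): (row=3, col=5) -> (row=3, col=6)
  U (up): (row=3, col=6) -> (row=2, col=6)
  U (up): (row=2, col=6) -> (row=1, col=6)
Final: (row=1, col=6)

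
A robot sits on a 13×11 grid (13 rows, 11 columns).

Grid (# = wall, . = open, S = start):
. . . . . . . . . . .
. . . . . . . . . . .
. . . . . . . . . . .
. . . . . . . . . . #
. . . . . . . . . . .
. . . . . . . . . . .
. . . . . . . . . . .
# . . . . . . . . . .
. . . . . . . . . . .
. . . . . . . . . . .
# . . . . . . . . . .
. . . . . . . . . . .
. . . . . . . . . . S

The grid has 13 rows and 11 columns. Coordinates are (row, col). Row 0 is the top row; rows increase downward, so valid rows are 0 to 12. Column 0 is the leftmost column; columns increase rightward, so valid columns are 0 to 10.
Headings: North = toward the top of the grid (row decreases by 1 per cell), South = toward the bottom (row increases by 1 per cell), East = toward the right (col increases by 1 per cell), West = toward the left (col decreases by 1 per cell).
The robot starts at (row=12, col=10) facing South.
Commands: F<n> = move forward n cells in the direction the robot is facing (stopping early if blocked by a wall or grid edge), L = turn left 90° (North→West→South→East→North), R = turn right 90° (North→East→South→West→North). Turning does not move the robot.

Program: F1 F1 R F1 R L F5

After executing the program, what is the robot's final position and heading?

Answer: Final position: (row=12, col=4), facing West

Derivation:
Start: (row=12, col=10), facing South
  F1: move forward 0/1 (blocked), now at (row=12, col=10)
  F1: move forward 0/1 (blocked), now at (row=12, col=10)
  R: turn right, now facing West
  F1: move forward 1, now at (row=12, col=9)
  R: turn right, now facing North
  L: turn left, now facing West
  F5: move forward 5, now at (row=12, col=4)
Final: (row=12, col=4), facing West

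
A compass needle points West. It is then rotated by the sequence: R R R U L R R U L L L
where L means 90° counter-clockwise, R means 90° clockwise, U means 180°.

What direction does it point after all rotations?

Start: West
  R (right (90° clockwise)) -> North
  R (right (90° clockwise)) -> East
  R (right (90° clockwise)) -> South
  U (U-turn (180°)) -> North
  L (left (90° counter-clockwise)) -> West
  R (right (90° clockwise)) -> North
  R (right (90° clockwise)) -> East
  U (U-turn (180°)) -> West
  L (left (90° counter-clockwise)) -> South
  L (left (90° counter-clockwise)) -> East
  L (left (90° counter-clockwise)) -> North
Final: North

Answer: Final heading: North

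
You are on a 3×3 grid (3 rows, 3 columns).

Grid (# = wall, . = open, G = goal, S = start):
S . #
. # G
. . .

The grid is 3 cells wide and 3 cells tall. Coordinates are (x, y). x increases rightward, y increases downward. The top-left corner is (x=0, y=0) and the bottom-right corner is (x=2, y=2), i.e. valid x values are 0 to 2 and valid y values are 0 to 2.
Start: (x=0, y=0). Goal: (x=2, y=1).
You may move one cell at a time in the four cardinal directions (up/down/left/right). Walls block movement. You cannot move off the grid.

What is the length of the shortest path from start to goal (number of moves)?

BFS from (x=0, y=0) until reaching (x=2, y=1):
  Distance 0: (x=0, y=0)
  Distance 1: (x=1, y=0), (x=0, y=1)
  Distance 2: (x=0, y=2)
  Distance 3: (x=1, y=2)
  Distance 4: (x=2, y=2)
  Distance 5: (x=2, y=1)  <- goal reached here
One shortest path (5 moves): (x=0, y=0) -> (x=0, y=1) -> (x=0, y=2) -> (x=1, y=2) -> (x=2, y=2) -> (x=2, y=1)

Answer: Shortest path length: 5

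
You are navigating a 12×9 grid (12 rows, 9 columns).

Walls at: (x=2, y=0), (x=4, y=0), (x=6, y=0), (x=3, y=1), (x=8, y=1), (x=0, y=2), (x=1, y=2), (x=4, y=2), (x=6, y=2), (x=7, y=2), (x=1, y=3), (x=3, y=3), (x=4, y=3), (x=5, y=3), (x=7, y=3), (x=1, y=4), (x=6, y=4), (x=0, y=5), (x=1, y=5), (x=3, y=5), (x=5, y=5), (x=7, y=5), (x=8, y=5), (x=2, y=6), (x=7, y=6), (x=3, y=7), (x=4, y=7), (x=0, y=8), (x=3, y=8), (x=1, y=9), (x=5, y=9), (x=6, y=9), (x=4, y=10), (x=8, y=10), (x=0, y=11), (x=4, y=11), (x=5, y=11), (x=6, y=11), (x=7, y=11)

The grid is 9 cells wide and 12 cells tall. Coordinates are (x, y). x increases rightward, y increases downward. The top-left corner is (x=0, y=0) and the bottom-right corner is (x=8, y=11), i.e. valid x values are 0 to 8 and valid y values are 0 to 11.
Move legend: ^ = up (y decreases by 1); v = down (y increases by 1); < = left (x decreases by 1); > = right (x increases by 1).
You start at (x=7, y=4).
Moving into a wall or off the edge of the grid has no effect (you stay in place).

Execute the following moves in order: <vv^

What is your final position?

Answer: Final position: (x=7, y=4)

Derivation:
Start: (x=7, y=4)
  < (left): blocked, stay at (x=7, y=4)
  v (down): blocked, stay at (x=7, y=4)
  v (down): blocked, stay at (x=7, y=4)
  ^ (up): blocked, stay at (x=7, y=4)
Final: (x=7, y=4)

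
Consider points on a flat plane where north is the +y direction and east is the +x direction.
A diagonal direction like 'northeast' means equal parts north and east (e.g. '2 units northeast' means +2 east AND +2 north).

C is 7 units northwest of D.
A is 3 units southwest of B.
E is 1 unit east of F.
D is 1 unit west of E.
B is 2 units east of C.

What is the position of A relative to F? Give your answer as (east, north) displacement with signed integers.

Answer: A is at (east=-8, north=4) relative to F.

Derivation:
Place F at the origin (east=0, north=0).
  E is 1 unit east of F: delta (east=+1, north=+0); E at (east=1, north=0).
  D is 1 unit west of E: delta (east=-1, north=+0); D at (east=0, north=0).
  C is 7 units northwest of D: delta (east=-7, north=+7); C at (east=-7, north=7).
  B is 2 units east of C: delta (east=+2, north=+0); B at (east=-5, north=7).
  A is 3 units southwest of B: delta (east=-3, north=-3); A at (east=-8, north=4).
Therefore A relative to F: (east=-8, north=4).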